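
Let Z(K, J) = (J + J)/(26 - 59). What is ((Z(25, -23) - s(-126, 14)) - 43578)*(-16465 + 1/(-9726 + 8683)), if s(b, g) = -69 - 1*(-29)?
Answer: 1174884797008/1639 ≈ 7.1683e+8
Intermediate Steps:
s(b, g) = -40 (s(b, g) = -69 + 29 = -40)
Z(K, J) = -2*J/33 (Z(K, J) = (2*J)/(-33) = (2*J)*(-1/33) = -2*J/33)
((Z(25, -23) - s(-126, 14)) - 43578)*(-16465 + 1/(-9726 + 8683)) = ((-2/33*(-23) - 1*(-40)) - 43578)*(-16465 + 1/(-9726 + 8683)) = ((46/33 + 40) - 43578)*(-16465 + 1/(-1043)) = (1366/33 - 43578)*(-16465 - 1/1043) = -1436708/33*(-17172996/1043) = 1174884797008/1639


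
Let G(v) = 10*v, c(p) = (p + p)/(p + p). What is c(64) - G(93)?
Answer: -929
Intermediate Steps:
c(p) = 1 (c(p) = (2*p)/((2*p)) = (2*p)*(1/(2*p)) = 1)
c(64) - G(93) = 1 - 10*93 = 1 - 1*930 = 1 - 930 = -929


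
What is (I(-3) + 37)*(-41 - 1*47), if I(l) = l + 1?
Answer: -3080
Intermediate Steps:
I(l) = 1 + l
(I(-3) + 37)*(-41 - 1*47) = ((1 - 3) + 37)*(-41 - 1*47) = (-2 + 37)*(-41 - 47) = 35*(-88) = -3080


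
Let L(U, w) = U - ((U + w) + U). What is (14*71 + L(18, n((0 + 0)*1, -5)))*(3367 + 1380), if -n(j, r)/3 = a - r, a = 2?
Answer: 4732759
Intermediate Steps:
n(j, r) = -6 + 3*r (n(j, r) = -3*(2 - r) = -6 + 3*r)
L(U, w) = -U - w (L(U, w) = U - (w + 2*U) = U + (-w - 2*U) = -U - w)
(14*71 + L(18, n((0 + 0)*1, -5)))*(3367 + 1380) = (14*71 + (-1*18 - (-6 + 3*(-5))))*(3367 + 1380) = (994 + (-18 - (-6 - 15)))*4747 = (994 + (-18 - 1*(-21)))*4747 = (994 + (-18 + 21))*4747 = (994 + 3)*4747 = 997*4747 = 4732759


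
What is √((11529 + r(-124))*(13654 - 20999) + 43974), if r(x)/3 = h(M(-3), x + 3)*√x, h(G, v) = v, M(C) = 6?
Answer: √(-84636531 + 5332470*I*√31) ≈ 1590.0 + 9336.2*I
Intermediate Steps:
r(x) = 3*√x*(3 + x) (r(x) = 3*((x + 3)*√x) = 3*((3 + x)*√x) = 3*(√x*(3 + x)) = 3*√x*(3 + x))
√((11529 + r(-124))*(13654 - 20999) + 43974) = √((11529 + 3*√(-124)*(3 - 124))*(13654 - 20999) + 43974) = √((11529 + 3*(2*I*√31)*(-121))*(-7345) + 43974) = √((11529 - 726*I*√31)*(-7345) + 43974) = √((-84680505 + 5332470*I*√31) + 43974) = √(-84636531 + 5332470*I*√31)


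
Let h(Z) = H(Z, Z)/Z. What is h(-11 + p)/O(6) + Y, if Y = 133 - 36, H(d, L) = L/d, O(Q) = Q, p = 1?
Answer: 5819/60 ≈ 96.983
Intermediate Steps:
h(Z) = 1/Z (h(Z) = (Z/Z)/Z = 1/Z)
Y = 97
h(-11 + p)/O(6) + Y = 1/((-11 + 1)*6) + 97 = (⅙)/(-10) + 97 = -⅒*⅙ + 97 = -1/60 + 97 = 5819/60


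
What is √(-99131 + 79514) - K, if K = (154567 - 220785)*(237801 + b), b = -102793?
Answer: 8939959744 + I*√19617 ≈ 8.94e+9 + 140.06*I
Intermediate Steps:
K = -8939959744 (K = (154567 - 220785)*(237801 - 102793) = -66218*135008 = -8939959744)
√(-99131 + 79514) - K = √(-99131 + 79514) - 1*(-8939959744) = √(-19617) + 8939959744 = I*√19617 + 8939959744 = 8939959744 + I*√19617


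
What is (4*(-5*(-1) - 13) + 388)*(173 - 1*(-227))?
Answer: 142400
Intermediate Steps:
(4*(-5*(-1) - 13) + 388)*(173 - 1*(-227)) = (4*(5 - 13) + 388)*(173 + 227) = (4*(-8) + 388)*400 = (-32 + 388)*400 = 356*400 = 142400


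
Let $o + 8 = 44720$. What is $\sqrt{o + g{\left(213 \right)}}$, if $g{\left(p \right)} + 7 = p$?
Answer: $\sqrt{44918} \approx 211.94$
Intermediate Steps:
$o = 44712$ ($o = -8 + 44720 = 44712$)
$g{\left(p \right)} = -7 + p$
$\sqrt{o + g{\left(213 \right)}} = \sqrt{44712 + \left(-7 + 213\right)} = \sqrt{44712 + 206} = \sqrt{44918}$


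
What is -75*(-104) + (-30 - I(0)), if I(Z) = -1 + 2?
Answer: 7769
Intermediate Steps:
I(Z) = 1
-75*(-104) + (-30 - I(0)) = -75*(-104) + (-30 - 1*1) = 7800 + (-30 - 1) = 7800 - 31 = 7769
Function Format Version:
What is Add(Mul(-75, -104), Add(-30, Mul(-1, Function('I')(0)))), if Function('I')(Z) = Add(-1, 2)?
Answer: 7769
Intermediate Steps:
Function('I')(Z) = 1
Add(Mul(-75, -104), Add(-30, Mul(-1, Function('I')(0)))) = Add(Mul(-75, -104), Add(-30, Mul(-1, 1))) = Add(7800, Add(-30, -1)) = Add(7800, -31) = 7769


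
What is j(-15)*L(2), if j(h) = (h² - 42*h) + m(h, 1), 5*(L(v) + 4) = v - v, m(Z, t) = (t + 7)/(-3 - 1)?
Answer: -3412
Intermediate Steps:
m(Z, t) = -7/4 - t/4 (m(Z, t) = (7 + t)/(-4) = (7 + t)*(-¼) = -7/4 - t/4)
L(v) = -4 (L(v) = -4 + (v - v)/5 = -4 + (⅕)*0 = -4 + 0 = -4)
j(h) = -2 + h² - 42*h (j(h) = (h² - 42*h) + (-7/4 - ¼*1) = (h² - 42*h) + (-7/4 - ¼) = (h² - 42*h) - 2 = -2 + h² - 42*h)
j(-15)*L(2) = (-2 + (-15)² - 42*(-15))*(-4) = (-2 + 225 + 630)*(-4) = 853*(-4) = -3412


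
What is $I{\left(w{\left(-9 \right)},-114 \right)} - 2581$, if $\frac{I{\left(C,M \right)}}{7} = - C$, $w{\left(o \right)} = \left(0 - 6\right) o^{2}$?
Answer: $821$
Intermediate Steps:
$w{\left(o \right)} = - 6 o^{2}$ ($w{\left(o \right)} = \left(0 - 6\right) o^{2} = - 6 o^{2}$)
$I{\left(C,M \right)} = - 7 C$ ($I{\left(C,M \right)} = 7 \left(- C\right) = - 7 C$)
$I{\left(w{\left(-9 \right)},-114 \right)} - 2581 = - 7 \left(- 6 \left(-9\right)^{2}\right) - 2581 = - 7 \left(\left(-6\right) 81\right) - 2581 = \left(-7\right) \left(-486\right) - 2581 = 3402 - 2581 = 821$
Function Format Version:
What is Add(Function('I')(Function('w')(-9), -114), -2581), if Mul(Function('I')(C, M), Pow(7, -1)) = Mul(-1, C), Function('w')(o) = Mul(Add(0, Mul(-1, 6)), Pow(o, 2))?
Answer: 821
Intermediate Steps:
Function('w')(o) = Mul(-6, Pow(o, 2)) (Function('w')(o) = Mul(Add(0, -6), Pow(o, 2)) = Mul(-6, Pow(o, 2)))
Function('I')(C, M) = Mul(-7, C) (Function('I')(C, M) = Mul(7, Mul(-1, C)) = Mul(-7, C))
Add(Function('I')(Function('w')(-9), -114), -2581) = Add(Mul(-7, Mul(-6, Pow(-9, 2))), -2581) = Add(Mul(-7, Mul(-6, 81)), -2581) = Add(Mul(-7, -486), -2581) = Add(3402, -2581) = 821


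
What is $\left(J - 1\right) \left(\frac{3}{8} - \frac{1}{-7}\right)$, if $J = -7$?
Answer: $- \frac{29}{7} \approx -4.1429$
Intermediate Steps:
$\left(J - 1\right) \left(\frac{3}{8} - \frac{1}{-7}\right) = \left(-7 - 1\right) \left(\frac{3}{8} - \frac{1}{-7}\right) = - 8 \left(3 \cdot \frac{1}{8} - - \frac{1}{7}\right) = - 8 \left(\frac{3}{8} + \frac{1}{7}\right) = \left(-8\right) \frac{29}{56} = - \frac{29}{7}$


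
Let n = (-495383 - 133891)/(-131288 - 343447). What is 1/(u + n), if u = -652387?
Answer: -158245/103236771057 ≈ -1.5328e-6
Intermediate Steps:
n = 209758/158245 (n = -629274/(-474735) = -629274*(-1/474735) = 209758/158245 ≈ 1.3255)
1/(u + n) = 1/(-652387 + 209758/158245) = 1/(-103236771057/158245) = -158245/103236771057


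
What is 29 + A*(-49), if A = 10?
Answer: -461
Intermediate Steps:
29 + A*(-49) = 29 + 10*(-49) = 29 - 490 = -461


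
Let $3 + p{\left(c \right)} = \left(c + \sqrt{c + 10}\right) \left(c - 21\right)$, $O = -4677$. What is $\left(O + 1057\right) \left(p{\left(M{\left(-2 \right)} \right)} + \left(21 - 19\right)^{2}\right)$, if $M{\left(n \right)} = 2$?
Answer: $133940 + 137560 \sqrt{3} \approx 3.722 \cdot 10^{5}$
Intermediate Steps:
$p{\left(c \right)} = -3 + \left(-21 + c\right) \left(c + \sqrt{10 + c}\right)$ ($p{\left(c \right)} = -3 + \left(c + \sqrt{c + 10}\right) \left(c - 21\right) = -3 + \left(c + \sqrt{10 + c}\right) \left(-21 + c\right) = -3 + \left(-21 + c\right) \left(c + \sqrt{10 + c}\right)$)
$\left(O + 1057\right) \left(p{\left(M{\left(-2 \right)} \right)} + \left(21 - 19\right)^{2}\right) = \left(-4677 + 1057\right) \left(\left(-3 + 2^{2} - 42 - 21 \sqrt{10 + 2} + 2 \sqrt{10 + 2}\right) + \left(21 - 19\right)^{2}\right) = - 3620 \left(\left(-3 + 4 - 42 - 21 \sqrt{12} + 2 \sqrt{12}\right) + 2^{2}\right) = - 3620 \left(\left(-3 + 4 - 42 - 21 \cdot 2 \sqrt{3} + 2 \cdot 2 \sqrt{3}\right) + 4\right) = - 3620 \left(\left(-3 + 4 - 42 - 42 \sqrt{3} + 4 \sqrt{3}\right) + 4\right) = - 3620 \left(\left(-41 - 38 \sqrt{3}\right) + 4\right) = - 3620 \left(-37 - 38 \sqrt{3}\right) = 133940 + 137560 \sqrt{3}$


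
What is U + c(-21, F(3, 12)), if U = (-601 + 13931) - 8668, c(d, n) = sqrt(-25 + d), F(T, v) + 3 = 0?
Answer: 4662 + I*sqrt(46) ≈ 4662.0 + 6.7823*I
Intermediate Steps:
F(T, v) = -3 (F(T, v) = -3 + 0 = -3)
U = 4662 (U = 13330 - 8668 = 4662)
U + c(-21, F(3, 12)) = 4662 + sqrt(-25 - 21) = 4662 + sqrt(-46) = 4662 + I*sqrt(46)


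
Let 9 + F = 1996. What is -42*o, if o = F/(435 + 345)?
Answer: -13909/130 ≈ -106.99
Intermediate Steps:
F = 1987 (F = -9 + 1996 = 1987)
o = 1987/780 (o = 1987/(435 + 345) = 1987/780 ≈ 2.5474)
-42*o = -42*1987/780 = -13909/130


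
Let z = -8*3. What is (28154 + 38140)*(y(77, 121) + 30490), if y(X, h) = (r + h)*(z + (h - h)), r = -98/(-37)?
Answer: 67509169020/37 ≈ 1.8246e+9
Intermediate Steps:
r = 98/37 (r = -98*(-1/37) = 98/37 ≈ 2.6486)
z = -24
y(X, h) = -2352/37 - 24*h (y(X, h) = (98/37 + h)*(-24 + (h - h)) = (98/37 + h)*(-24 + 0) = (98/37 + h)*(-24) = -2352/37 - 24*h)
(28154 + 38140)*(y(77, 121) + 30490) = (28154 + 38140)*((-2352/37 - 24*121) + 30490) = 66294*((-2352/37 - 2904) + 30490) = 66294*(-109800/37 + 30490) = 66294*(1018330/37) = 67509169020/37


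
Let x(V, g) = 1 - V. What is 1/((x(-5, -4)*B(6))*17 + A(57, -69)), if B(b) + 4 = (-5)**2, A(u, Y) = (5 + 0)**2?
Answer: 1/2167 ≈ 0.00046147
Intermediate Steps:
A(u, Y) = 25 (A(u, Y) = 5**2 = 25)
B(b) = 21 (B(b) = -4 + (-5)**2 = -4 + 25 = 21)
1/((x(-5, -4)*B(6))*17 + A(57, -69)) = 1/(((1 - 1*(-5))*21)*17 + 25) = 1/(((1 + 5)*21)*17 + 25) = 1/((6*21)*17 + 25) = 1/(126*17 + 25) = 1/(2142 + 25) = 1/2167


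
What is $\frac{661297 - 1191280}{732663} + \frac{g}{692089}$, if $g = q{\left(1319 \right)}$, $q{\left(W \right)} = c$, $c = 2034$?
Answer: $- \frac{40589463105}{56340889223} \approx -0.72043$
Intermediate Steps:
$q{\left(W \right)} = 2034$
$g = 2034$
$\frac{661297 - 1191280}{732663} + \frac{g}{692089} = \frac{661297 - 1191280}{732663} + \frac{2034}{692089} = \left(661297 - 1191280\right) \frac{1}{732663} + 2034 \cdot \frac{1}{692089} = \left(-529983\right) \frac{1}{732663} + \frac{2034}{692089} = - \frac{58887}{81407} + \frac{2034}{692089} = - \frac{40589463105}{56340889223}$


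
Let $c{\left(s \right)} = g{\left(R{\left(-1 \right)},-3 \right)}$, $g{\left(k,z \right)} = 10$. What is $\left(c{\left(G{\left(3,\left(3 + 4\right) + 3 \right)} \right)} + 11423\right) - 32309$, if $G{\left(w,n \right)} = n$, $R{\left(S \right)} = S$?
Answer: $-20876$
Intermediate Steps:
$c{\left(s \right)} = 10$
$\left(c{\left(G{\left(3,\left(3 + 4\right) + 3 \right)} \right)} + 11423\right) - 32309 = \left(10 + 11423\right) - 32309 = 11433 - 32309 = -20876$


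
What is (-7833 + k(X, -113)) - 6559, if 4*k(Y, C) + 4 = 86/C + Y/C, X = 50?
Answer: -1626443/113 ≈ -14393.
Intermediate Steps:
k(Y, C) = -1 + 43/(2*C) + Y/(4*C) (k(Y, C) = -1 + (86/C + Y/C)/4 = -1 + (43/(2*C) + Y/(4*C)) = -1 + 43/(2*C) + Y/(4*C))
(-7833 + k(X, -113)) - 6559 = (-7833 + (¼)*(86 + 50 - 4*(-113))/(-113)) - 6559 = (-7833 + (¼)*(-1/113)*(86 + 50 + 452)) - 6559 = (-7833 + (¼)*(-1/113)*588) - 6559 = (-7833 - 147/113) - 6559 = -885276/113 - 6559 = -1626443/113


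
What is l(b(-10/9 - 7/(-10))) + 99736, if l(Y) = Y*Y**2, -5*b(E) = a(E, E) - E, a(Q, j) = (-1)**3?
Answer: 9088443148877/91125000 ≈ 99736.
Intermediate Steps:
a(Q, j) = -1
b(E) = 1/5 + E/5 (b(E) = -(-1 - E)/5 = 1/5 + E/5)
l(Y) = Y**3
l(b(-10/9 - 7/(-10))) + 99736 = (1/5 + (-10/9 - 7/(-10))/5)**3 + 99736 = (1/5 + (-10*1/9 - 7*(-1/10))/5)**3 + 99736 = (1/5 + (-10/9 + 7/10)/5)**3 + 99736 = (1/5 + (1/5)*(-37/90))**3 + 99736 = (1/5 - 37/450)**3 + 99736 = (53/450)**3 + 99736 = 148877/91125000 + 99736 = 9088443148877/91125000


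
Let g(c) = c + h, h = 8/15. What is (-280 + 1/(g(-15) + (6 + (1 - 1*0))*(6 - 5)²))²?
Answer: 984390625/12544 ≈ 78475.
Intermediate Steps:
h = 8/15 (h = 8*(1/15) = 8/15 ≈ 0.53333)
g(c) = 8/15 + c (g(c) = c + 8/15 = 8/15 + c)
(-280 + 1/(g(-15) + (6 + (1 - 1*0))*(6 - 5)²))² = (-280 + 1/((8/15 - 15) + (6 + (1 - 1*0))*(6 - 5)²))² = (-280 + 1/(-217/15 + (6 + (1 + 0))*1²))² = (-280 + 1/(-217/15 + (6 + 1)*1))² = (-280 + 1/(-217/15 + 7*1))² = (-280 + 1/(-217/15 + 7))² = (-280 + 1/(-112/15))² = (-280 - 15/112)² = (-31375/112)² = 984390625/12544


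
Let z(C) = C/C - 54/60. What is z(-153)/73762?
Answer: 1/737620 ≈ 1.3557e-6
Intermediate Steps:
z(C) = ⅒ (z(C) = 1 - 54*1/60 = 1 - 9/10 = ⅒)
z(-153)/73762 = (⅒)/73762 = (⅒)*(1/73762) = 1/737620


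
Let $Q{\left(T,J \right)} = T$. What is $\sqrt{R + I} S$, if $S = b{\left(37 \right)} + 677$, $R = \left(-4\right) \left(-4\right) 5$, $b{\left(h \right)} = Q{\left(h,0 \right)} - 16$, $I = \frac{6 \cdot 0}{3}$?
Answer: $2792 \sqrt{5} \approx 6243.1$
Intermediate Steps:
$I = 0$ ($I = 0 \cdot \frac{1}{3} = 0$)
$b{\left(h \right)} = -16 + h$ ($b{\left(h \right)} = h - 16 = -16 + h$)
$R = 80$ ($R = 16 \cdot 5 = 80$)
$S = 698$ ($S = \left(-16 + 37\right) + 677 = 21 + 677 = 698$)
$\sqrt{R + I} S = \sqrt{80 + 0} \cdot 698 = \sqrt{80} \cdot 698 = 4 \sqrt{5} \cdot 698 = 2792 \sqrt{5}$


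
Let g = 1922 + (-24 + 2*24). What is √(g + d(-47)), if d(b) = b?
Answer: 3*√211 ≈ 43.578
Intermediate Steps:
g = 1946 (g = 1922 + (-24 + 48) = 1922 + 24 = 1946)
√(g + d(-47)) = √(1946 - 47) = √1899 = 3*√211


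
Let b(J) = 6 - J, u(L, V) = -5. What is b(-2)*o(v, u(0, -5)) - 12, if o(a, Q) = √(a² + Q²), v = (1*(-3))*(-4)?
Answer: 92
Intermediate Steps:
v = 12 (v = -3*(-4) = 12)
o(a, Q) = √(Q² + a²)
b(-2)*o(v, u(0, -5)) - 12 = (6 - 1*(-2))*√((-5)² + 12²) - 12 = (6 + 2)*√(25 + 144) - 12 = 8*√169 - 12 = 8*13 - 12 = 104 - 12 = 92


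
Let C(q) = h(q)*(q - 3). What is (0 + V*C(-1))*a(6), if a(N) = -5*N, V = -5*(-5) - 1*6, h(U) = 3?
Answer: 6840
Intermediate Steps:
V = 19 (V = 25 - 6 = 19)
C(q) = -9 + 3*q (C(q) = 3*(q - 3) = 3*(-3 + q) = -9 + 3*q)
(0 + V*C(-1))*a(6) = (0 + 19*(-9 + 3*(-1)))*(-5*6) = (0 + 19*(-9 - 3))*(-30) = (0 + 19*(-12))*(-30) = (0 - 228)*(-30) = -228*(-30) = 6840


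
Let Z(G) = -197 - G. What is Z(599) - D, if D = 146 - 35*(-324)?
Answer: -12282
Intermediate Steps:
D = 11486 (D = 146 + 11340 = 11486)
Z(599) - D = (-197 - 1*599) - 1*11486 = (-197 - 599) - 11486 = -796 - 11486 = -12282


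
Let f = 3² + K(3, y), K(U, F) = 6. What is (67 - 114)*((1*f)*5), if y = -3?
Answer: -3525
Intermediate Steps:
f = 15 (f = 3² + 6 = 9 + 6 = 15)
(67 - 114)*((1*f)*5) = (67 - 114)*((1*15)*5) = -705*5 = -47*75 = -3525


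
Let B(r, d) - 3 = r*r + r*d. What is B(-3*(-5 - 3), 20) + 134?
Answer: 1193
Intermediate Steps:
B(r, d) = 3 + r**2 + d*r (B(r, d) = 3 + (r*r + r*d) = 3 + (r**2 + d*r) = 3 + r**2 + d*r)
B(-3*(-5 - 3), 20) + 134 = (3 + (-3*(-5 - 3))**2 + 20*(-3*(-5 - 3))) + 134 = (3 + (-3*(-8))**2 + 20*(-3*(-8))) + 134 = (3 + 24**2 + 20*24) + 134 = (3 + 576 + 480) + 134 = 1059 + 134 = 1193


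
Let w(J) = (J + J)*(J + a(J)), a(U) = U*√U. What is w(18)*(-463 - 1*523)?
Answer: -638928 - 1916784*√2 ≈ -3.3497e+6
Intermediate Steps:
a(U) = U^(3/2)
w(J) = 2*J*(J + J^(3/2)) (w(J) = (J + J)*(J + J^(3/2)) = (2*J)*(J + J^(3/2)) = 2*J*(J + J^(3/2)))
w(18)*(-463 - 1*523) = (2*18*(18 + 18^(3/2)))*(-463 - 1*523) = (2*18*(18 + 54*√2))*(-463 - 523) = (648 + 1944*√2)*(-986) = -638928 - 1916784*√2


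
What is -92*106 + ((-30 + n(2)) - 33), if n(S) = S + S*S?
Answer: -9809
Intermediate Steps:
n(S) = S + S**2
-92*106 + ((-30 + n(2)) - 33) = -92*106 + ((-30 + 2*(1 + 2)) - 33) = -9752 + ((-30 + 2*3) - 33) = -9752 + ((-30 + 6) - 33) = -9752 + (-24 - 33) = -9752 - 57 = -9809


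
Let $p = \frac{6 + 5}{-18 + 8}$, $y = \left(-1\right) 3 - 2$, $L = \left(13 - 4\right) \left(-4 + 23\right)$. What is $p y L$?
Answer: $\frac{1881}{2} \approx 940.5$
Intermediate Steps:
$L = 171$ ($L = 9 \cdot 19 = 171$)
$y = -5$ ($y = -3 - 2 = -5$)
$p = - \frac{11}{10}$ ($p = \frac{11}{-10} = 11 \left(- \frac{1}{10}\right) = - \frac{11}{10} \approx -1.1$)
$p y L = \left(- \frac{11}{10}\right) \left(-5\right) 171 = \frac{11}{2} \cdot 171 = \frac{1881}{2}$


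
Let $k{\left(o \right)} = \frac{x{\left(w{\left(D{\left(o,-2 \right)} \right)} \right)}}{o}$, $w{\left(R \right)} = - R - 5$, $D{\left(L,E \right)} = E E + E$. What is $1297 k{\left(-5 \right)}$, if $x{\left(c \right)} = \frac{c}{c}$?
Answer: $- \frac{1297}{5} \approx -259.4$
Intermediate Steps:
$D{\left(L,E \right)} = E + E^{2}$ ($D{\left(L,E \right)} = E^{2} + E = E + E^{2}$)
$w{\left(R \right)} = -5 - R$
$x{\left(c \right)} = 1$
$k{\left(o \right)} = \frac{1}{o}$ ($k{\left(o \right)} = 1 \frac{1}{o} = \frac{1}{o}$)
$1297 k{\left(-5 \right)} = \frac{1297}{-5} = 1297 \left(- \frac{1}{5}\right) = - \frac{1297}{5}$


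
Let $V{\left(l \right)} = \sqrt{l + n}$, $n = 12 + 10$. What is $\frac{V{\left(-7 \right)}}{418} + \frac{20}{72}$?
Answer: $\frac{5}{18} + \frac{\sqrt{15}}{418} \approx 0.28704$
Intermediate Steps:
$n = 22$
$V{\left(l \right)} = \sqrt{22 + l}$ ($V{\left(l \right)} = \sqrt{l + 22} = \sqrt{22 + l}$)
$\frac{V{\left(-7 \right)}}{418} + \frac{20}{72} = \frac{\sqrt{22 - 7}}{418} + \frac{20}{72} = \sqrt{15} \cdot \frac{1}{418} + 20 \cdot \frac{1}{72} = \frac{\sqrt{15}}{418} + \frac{5}{18} = \frac{5}{18} + \frac{\sqrt{15}}{418}$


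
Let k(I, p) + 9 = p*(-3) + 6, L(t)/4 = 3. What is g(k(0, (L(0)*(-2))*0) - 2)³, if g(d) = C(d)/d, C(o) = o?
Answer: 1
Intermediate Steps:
L(t) = 12 (L(t) = 4*3 = 12)
k(I, p) = -3 - 3*p (k(I, p) = -9 + (p*(-3) + 6) = -9 + (-3*p + 6) = -9 + (6 - 3*p) = -3 - 3*p)
g(d) = 1 (g(d) = d/d = 1)
g(k(0, (L(0)*(-2))*0) - 2)³ = 1³ = 1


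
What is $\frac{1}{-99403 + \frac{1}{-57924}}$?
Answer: $- \frac{57924}{5757819373} \approx -1.006 \cdot 10^{-5}$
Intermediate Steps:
$\frac{1}{-99403 + \frac{1}{-57924}} = \frac{1}{-99403 - \frac{1}{57924}} = \frac{1}{- \frac{5757819373}{57924}} = - \frac{57924}{5757819373}$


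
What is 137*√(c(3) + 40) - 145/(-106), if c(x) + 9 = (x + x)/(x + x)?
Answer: 145/106 + 548*√2 ≈ 776.36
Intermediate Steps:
c(x) = -8 (c(x) = -9 + (x + x)/(x + x) = -9 + (2*x)/((2*x)) = -9 + (2*x)*(1/(2*x)) = -9 + 1 = -8)
137*√(c(3) + 40) - 145/(-106) = 137*√(-8 + 40) - 145/(-106) = 137*√32 - 145*(-1/106) = 137*(4*√2) + 145/106 = 548*√2 + 145/106 = 145/106 + 548*√2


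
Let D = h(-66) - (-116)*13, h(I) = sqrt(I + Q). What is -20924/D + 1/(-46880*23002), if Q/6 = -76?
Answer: 3*(-sqrt(58) + 7521018531916*I)/(1078333760*(-1508*I + 3*sqrt(58))) ≈ -13.872 + 0.21017*I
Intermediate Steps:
Q = -456 (Q = 6*(-76) = -456)
h(I) = sqrt(-456 + I) (h(I) = sqrt(I - 456) = sqrt(-456 + I))
D = 1508 + 3*I*sqrt(58) (D = sqrt(-456 - 66) - (-116)*13 = sqrt(-522) - 1*(-1508) = 3*I*sqrt(58) + 1508 = 1508 + 3*I*sqrt(58) ≈ 1508.0 + 22.847*I)
-20924/D + 1/(-46880*23002) = -20924/(1508 + 3*I*sqrt(58)) + 1/(-46880*23002) = -20924/(1508 + 3*I*sqrt(58)) - 1/46880*1/23002 = -20924/(1508 + 3*I*sqrt(58)) - 1/1078333760 = -1/1078333760 - 20924/(1508 + 3*I*sqrt(58))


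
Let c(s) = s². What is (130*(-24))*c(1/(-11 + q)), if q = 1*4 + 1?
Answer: -260/3 ≈ -86.667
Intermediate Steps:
q = 5 (q = 4 + 1 = 5)
(130*(-24))*c(1/(-11 + q)) = (130*(-24))*(1/(-11 + 5))² = -3120*(1/(-6))² = -3120*(-⅙)² = -3120*1/36 = -260/3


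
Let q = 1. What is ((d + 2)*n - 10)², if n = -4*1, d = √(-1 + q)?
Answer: 324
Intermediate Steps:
d = 0 (d = √(-1 + 1) = √0 = 0)
n = -4
((d + 2)*n - 10)² = ((0 + 2)*(-4) - 10)² = (2*(-4) - 10)² = (-8 - 10)² = (-18)² = 324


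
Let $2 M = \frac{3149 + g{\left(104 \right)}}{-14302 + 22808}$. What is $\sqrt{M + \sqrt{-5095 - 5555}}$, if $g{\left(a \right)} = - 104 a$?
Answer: $\frac{\sqrt{-32607751 + 361760180 i \sqrt{426}}}{8506} \approx 7.1676 + 7.199 i$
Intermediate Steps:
$M = - \frac{7667}{17012}$ ($M = \frac{\left(3149 - 10816\right) \frac{1}{-14302 + 22808}}{2} = \frac{\left(3149 - 10816\right) \frac{1}{8506}}{2} = \frac{\left(-7667\right) \frac{1}{8506}}{2} = \frac{1}{2} \left(- \frac{7667}{8506}\right) = - \frac{7667}{17012} \approx -0.45068$)
$\sqrt{M + \sqrt{-5095 - 5555}} = \sqrt{- \frac{7667}{17012} + \sqrt{-5095 - 5555}} = \sqrt{- \frac{7667}{17012} + \sqrt{-10650}} = \sqrt{- \frac{7667}{17012} + 5 i \sqrt{426}}$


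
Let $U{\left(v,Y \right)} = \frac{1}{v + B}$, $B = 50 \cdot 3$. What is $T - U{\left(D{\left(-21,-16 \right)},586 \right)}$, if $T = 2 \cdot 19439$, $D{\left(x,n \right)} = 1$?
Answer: $\frac{5870577}{151} \approx 38878.0$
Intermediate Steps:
$B = 150$
$T = 38878$
$U{\left(v,Y \right)} = \frac{1}{150 + v}$ ($U{\left(v,Y \right)} = \frac{1}{v + 150} = \frac{1}{150 + v}$)
$T - U{\left(D{\left(-21,-16 \right)},586 \right)} = 38878 - \frac{1}{150 + 1} = 38878 - \frac{1}{151} = \frac{5870577}{151}$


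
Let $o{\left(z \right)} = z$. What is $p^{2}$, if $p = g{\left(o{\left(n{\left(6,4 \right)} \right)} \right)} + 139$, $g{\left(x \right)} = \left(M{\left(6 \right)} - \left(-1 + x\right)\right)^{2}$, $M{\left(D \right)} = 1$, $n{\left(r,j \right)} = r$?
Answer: $24025$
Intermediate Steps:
$g{\left(x \right)} = \left(2 - x\right)^{2}$ ($g{\left(x \right)} = \left(1 - \left(-1 + x\right)\right)^{2} = \left(2 - x\right)^{2}$)
$p = 155$ ($p = \left(2 - 6\right)^{2} + 139 = \left(-4\right)^{2} + 139 = 16 + 139 = 155$)
$p^{2} = 155^{2} = 24025$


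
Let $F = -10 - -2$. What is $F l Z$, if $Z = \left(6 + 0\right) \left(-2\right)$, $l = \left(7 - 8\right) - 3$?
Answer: $-384$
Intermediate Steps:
$l = -4$ ($l = -1 - 3 = -4$)
$F = -8$ ($F = -10 + 2 = -8$)
$Z = -12$ ($Z = 6 \left(-2\right) = -12$)
$F l Z = \left(-8\right) \left(-4\right) \left(-12\right) = 32 \left(-12\right) = -384$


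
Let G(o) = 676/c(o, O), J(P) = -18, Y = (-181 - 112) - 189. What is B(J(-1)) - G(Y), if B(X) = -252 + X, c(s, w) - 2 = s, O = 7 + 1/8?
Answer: -32231/120 ≈ -268.59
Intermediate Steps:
Y = -482 (Y = -293 - 189 = -482)
O = 57/8 (O = 7 + 1/8 = 57/8 ≈ 7.1250)
c(s, w) = 2 + s
G(o) = 676/(2 + o)
B(J(-1)) - G(Y) = (-252 - 18) - 676/(2 - 482) = -270 - 676/(-480) = -270 - 676*(-1)/480 = -270 - 1*(-169/120) = -270 + 169/120 = -32231/120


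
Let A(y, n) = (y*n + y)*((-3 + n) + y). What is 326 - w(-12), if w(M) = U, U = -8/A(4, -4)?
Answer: 2936/9 ≈ 326.22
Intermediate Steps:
A(y, n) = (y + n*y)*(-3 + n + y) (A(y, n) = (n*y + y)*(-3 + n + y) = (y + n*y)*(-3 + n + y))
U = -2/9 (U = -8*1/(4*(-3 + 4 + (-4)**2 - 2*(-4) - 4*4)) = -8*1/(4*(-3 + 4 + 16 + 8 - 16)) = -8/(4*9) = -8/36 = -8*1/36 = -2/9 ≈ -0.22222)
w(M) = -2/9
326 - w(-12) = 326 - 1*(-2/9) = 326 + 2/9 = 2936/9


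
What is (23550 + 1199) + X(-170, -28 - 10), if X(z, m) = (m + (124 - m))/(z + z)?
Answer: 2103634/85 ≈ 24749.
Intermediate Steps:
X(z, m) = 62/z (X(z, m) = 124/((2*z)) = 124*(1/(2*z)) = 62/z)
(23550 + 1199) + X(-170, -28 - 10) = (23550 + 1199) + 62/(-170) = 24749 + 62*(-1/170) = 24749 - 31/85 = 2103634/85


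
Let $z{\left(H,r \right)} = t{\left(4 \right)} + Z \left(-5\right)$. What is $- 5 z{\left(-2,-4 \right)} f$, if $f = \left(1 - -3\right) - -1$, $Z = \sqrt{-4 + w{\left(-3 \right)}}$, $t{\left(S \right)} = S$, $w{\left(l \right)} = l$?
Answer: $-100 + 125 i \sqrt{7} \approx -100.0 + 330.72 i$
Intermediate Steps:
$Z = i \sqrt{7}$ ($Z = \sqrt{-4 - 3} = \sqrt{-7} = i \sqrt{7} \approx 2.6458 i$)
$z{\left(H,r \right)} = 4 - 5 i \sqrt{7}$ ($z{\left(H,r \right)} = 4 + i \sqrt{7} \left(-5\right) = 4 - 5 i \sqrt{7}$)
$f = 5$ ($f = \left(1 + 3\right) + 1 = 4 + 1 = 5$)
$- 5 z{\left(-2,-4 \right)} f = - 5 \left(4 - 5 i \sqrt{7}\right) 5 = \left(-20 + 25 i \sqrt{7}\right) 5 = -100 + 125 i \sqrt{7}$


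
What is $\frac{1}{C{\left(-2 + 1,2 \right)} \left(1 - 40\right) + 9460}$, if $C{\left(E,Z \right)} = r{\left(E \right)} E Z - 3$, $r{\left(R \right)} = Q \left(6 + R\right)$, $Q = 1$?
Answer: $\frac{1}{9967} \approx 0.00010033$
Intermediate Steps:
$r{\left(R \right)} = 6 + R$ ($r{\left(R \right)} = 1 \left(6 + R\right) = 6 + R$)
$C{\left(E,Z \right)} = -3 + E Z \left(6 + E\right)$ ($C{\left(E,Z \right)} = \left(6 + E\right) E Z - 3 = E \left(6 + E\right) Z - 3 = E Z \left(6 + E\right) - 3 = -3 + E Z \left(6 + E\right)$)
$\frac{1}{C{\left(-2 + 1,2 \right)} \left(1 - 40\right) + 9460} = \frac{1}{\left(-3 + \left(-2 + 1\right) 2 \left(6 + \left(-2 + 1\right)\right)\right) \left(1 - 40\right) + 9460} = \frac{1}{\left(-3 - 2 \left(6 - 1\right)\right) \left(-39\right) + 9460} = \frac{1}{\left(-3 - 2 \cdot 5\right) \left(-39\right) + 9460} = \frac{1}{\left(-3 - 10\right) \left(-39\right) + 9460} = \frac{1}{\left(-13\right) \left(-39\right) + 9460} = \frac{1}{507 + 9460} = \frac{1}{9967}$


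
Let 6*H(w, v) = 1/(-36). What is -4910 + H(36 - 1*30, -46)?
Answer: -1060561/216 ≈ -4910.0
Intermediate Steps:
H(w, v) = -1/216 (H(w, v) = (⅙)/(-36) = (⅙)*(-1/36) = -1/216)
-4910 + H(36 - 1*30, -46) = -4910 - 1/216 = -1060561/216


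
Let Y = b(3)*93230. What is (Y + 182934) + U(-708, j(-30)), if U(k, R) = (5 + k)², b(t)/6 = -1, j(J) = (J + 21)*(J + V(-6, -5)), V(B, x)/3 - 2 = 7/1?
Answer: 117763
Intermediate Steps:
V(B, x) = 27 (V(B, x) = 6 + 3*(7/1) = 6 + 3*(7*1) = 6 + 3*7 = 6 + 21 = 27)
j(J) = (21 + J)*(27 + J) (j(J) = (J + 21)*(J + 27) = (21 + J)*(27 + J))
b(t) = -6 (b(t) = 6*(-1) = -6)
Y = -559380 (Y = -6*93230 = -559380)
(Y + 182934) + U(-708, j(-30)) = (-559380 + 182934) + (5 - 708)² = -376446 + (-703)² = -376446 + 494209 = 117763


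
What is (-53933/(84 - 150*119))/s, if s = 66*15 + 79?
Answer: 53933/18991854 ≈ 0.0028398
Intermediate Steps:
s = 1069 (s = 990 + 79 = 1069)
(-53933/(84 - 150*119))/s = -53933/(84 - 150*119)/1069 = -53933/(84 - 17850)*(1/1069) = -53933/(-17766)*(1/1069) = -53933*(-1/17766)*(1/1069) = (53933/17766)*(1/1069) = 53933/18991854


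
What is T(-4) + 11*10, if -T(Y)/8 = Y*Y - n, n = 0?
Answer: -18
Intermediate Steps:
T(Y) = -8*Y² (T(Y) = -8*(Y*Y - 1*0) = -8*(Y² + 0) = -8*Y²)
T(-4) + 11*10 = -8*(-4)² + 11*10 = -8*16 + 110 = -128 + 110 = -18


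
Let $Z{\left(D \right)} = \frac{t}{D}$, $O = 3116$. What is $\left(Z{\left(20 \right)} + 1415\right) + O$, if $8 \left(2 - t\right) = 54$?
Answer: $\frac{362461}{80} \approx 4530.8$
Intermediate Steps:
$t = - \frac{19}{4}$ ($t = 2 - \frac{27}{4} = - \frac{19}{4} \approx -4.75$)
$Z{\left(D \right)} = - \frac{19}{4 D}$
$\left(Z{\left(20 \right)} + 1415\right) + O = \left(- \frac{19}{4 \cdot 20} + 1415\right) + 3116 = \left(\left(- \frac{19}{4}\right) \frac{1}{20} + 1415\right) + 3116 = \left(- \frac{19}{80} + 1415\right) + 3116 = \frac{113181}{80} + 3116 = \frac{362461}{80}$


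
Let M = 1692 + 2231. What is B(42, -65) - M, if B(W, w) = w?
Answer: -3988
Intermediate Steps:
M = 3923
B(42, -65) - M = -65 - 1*3923 = -65 - 3923 = -3988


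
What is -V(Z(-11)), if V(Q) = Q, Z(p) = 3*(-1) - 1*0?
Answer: 3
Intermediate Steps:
Z(p) = -3 (Z(p) = -3 + 0 = -3)
-V(Z(-11)) = -1*(-3) = 3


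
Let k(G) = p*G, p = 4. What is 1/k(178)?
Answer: 1/712 ≈ 0.0014045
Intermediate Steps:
k(G) = 4*G
1/k(178) = 1/(4*178) = 1/712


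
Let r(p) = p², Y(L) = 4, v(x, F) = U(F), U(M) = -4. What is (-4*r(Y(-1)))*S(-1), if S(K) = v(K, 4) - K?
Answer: 192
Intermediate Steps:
v(x, F) = -4
S(K) = -4 - K
(-4*r(Y(-1)))*S(-1) = (-4*4²)*(-4 - 1*(-1)) = (-4*16)*(-4 + 1) = -64*(-3) = 192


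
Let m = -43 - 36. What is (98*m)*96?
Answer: -743232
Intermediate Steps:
m = -79
(98*m)*96 = (98*(-79))*96 = -7742*96 = -743232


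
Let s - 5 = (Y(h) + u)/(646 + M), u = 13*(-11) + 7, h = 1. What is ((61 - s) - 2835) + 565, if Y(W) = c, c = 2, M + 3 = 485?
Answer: -1248629/564 ≈ -2213.9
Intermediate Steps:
M = 482 (M = -3 + 485 = 482)
Y(W) = 2
u = -136 (u = -143 + 7 = -136)
s = 2753/564 (s = 5 + (2 - 136)/(646 + 482) = 5 - 134/1128 = 5 - 134*1/1128 = 5 - 67/564 = 2753/564 ≈ 4.8812)
((61 - s) - 2835) + 565 = ((61 - 1*2753/564) - 2835) + 565 = ((61 - 2753/564) - 2835) + 565 = (31651/564 - 2835) + 565 = -1567289/564 + 565 = -1248629/564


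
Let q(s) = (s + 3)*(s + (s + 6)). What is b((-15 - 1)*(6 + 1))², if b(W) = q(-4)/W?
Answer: 1/3136 ≈ 0.00031888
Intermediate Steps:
q(s) = (3 + s)*(6 + 2*s) (q(s) = (3 + s)*(s + (6 + s)) = (3 + s)*(6 + 2*s))
b(W) = 2/W (b(W) = (18 + 2*(-4)² + 12*(-4))/W = (18 + 2*16 - 48)/W = (18 + 32 - 48)/W = 2/W)
b((-15 - 1)*(6 + 1))² = (2/(((-15 - 1)*(6 + 1))))² = (2/((-16*7)))² = (2/(-112))² = (2*(-1/112))² = (-1/56)² = 1/3136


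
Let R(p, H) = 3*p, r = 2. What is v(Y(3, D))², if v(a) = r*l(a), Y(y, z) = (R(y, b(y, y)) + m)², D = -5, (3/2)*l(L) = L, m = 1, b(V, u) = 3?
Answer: 160000/9 ≈ 17778.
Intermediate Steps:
l(L) = 2*L/3
Y(y, z) = (1 + 3*y)² (Y(y, z) = (3*y + 1)² = (1 + 3*y)²)
v(a) = 4*a/3 (v(a) = 2*(2*a/3) = 4*a/3)
v(Y(3, D))² = (4*(1 + 3*3)²/3)² = (4*(1 + 9)²/3)² = ((4/3)*10²)² = ((4/3)*100)² = (400/3)² = 160000/9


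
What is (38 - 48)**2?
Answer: 100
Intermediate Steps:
(38 - 48)**2 = (-10)**2 = 100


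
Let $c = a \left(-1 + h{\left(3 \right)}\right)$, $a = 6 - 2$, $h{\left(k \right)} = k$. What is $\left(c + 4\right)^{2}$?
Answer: $144$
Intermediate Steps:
$a = 4$ ($a = 6 - 2 = 4$)
$c = 8$ ($c = 4 \left(-1 + 3\right) = 4 \cdot 2 = 8$)
$\left(c + 4\right)^{2} = \left(8 + 4\right)^{2} = 12^{2} = 144$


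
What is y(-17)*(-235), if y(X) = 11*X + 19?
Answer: 39480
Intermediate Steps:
y(X) = 19 + 11*X
y(-17)*(-235) = (19 + 11*(-17))*(-235) = (19 - 187)*(-235) = -168*(-235) = 39480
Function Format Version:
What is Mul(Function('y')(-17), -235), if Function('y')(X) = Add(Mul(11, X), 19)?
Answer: 39480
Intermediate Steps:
Function('y')(X) = Add(19, Mul(11, X))
Mul(Function('y')(-17), -235) = Mul(Add(19, Mul(11, -17)), -235) = Mul(Add(19, -187), -235) = Mul(-168, -235) = 39480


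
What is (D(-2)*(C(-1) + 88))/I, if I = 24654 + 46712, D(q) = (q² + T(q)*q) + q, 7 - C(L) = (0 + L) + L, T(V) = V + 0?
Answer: 291/35683 ≈ 0.0081551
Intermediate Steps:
T(V) = V
C(L) = 7 - 2*L (C(L) = 7 - ((0 + L) + L) = 7 - (L + L) = 7 - 2*L)
D(q) = q + 2*q² (D(q) = (q² + q*q) + q = (q² + q²) + q = 2*q² + q = q + 2*q²)
I = 71366
(D(-2)*(C(-1) + 88))/I = ((-2*(1 + 2*(-2)))*((7 - 2*(-1)) + 88))/71366 = ((-2*(1 - 4))*((7 + 2) + 88))*(1/71366) = ((-2*(-3))*(9 + 88))*(1/71366) = (6*97)*(1/71366) = 582*(1/71366) = 291/35683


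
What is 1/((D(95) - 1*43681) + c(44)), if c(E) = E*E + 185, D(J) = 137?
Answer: -1/41423 ≈ -2.4141e-5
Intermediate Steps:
c(E) = 185 + E**2 (c(E) = E**2 + 185 = 185 + E**2)
1/((D(95) - 1*43681) + c(44)) = 1/((137 - 1*43681) + (185 + 44**2)) = 1/((137 - 43681) + (185 + 1936)) = 1/(-43544 + 2121) = 1/(-41423) = -1/41423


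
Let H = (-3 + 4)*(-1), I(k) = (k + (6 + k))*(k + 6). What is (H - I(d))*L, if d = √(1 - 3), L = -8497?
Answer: 280401 + 152946*I*√2 ≈ 2.804e+5 + 2.163e+5*I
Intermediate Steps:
d = I*√2 (d = √(-2) = I*√2 ≈ 1.4142*I)
I(k) = (6 + k)*(6 + 2*k) (I(k) = (6 + 2*k)*(6 + k) = (6 + k)*(6 + 2*k))
H = -1 (H = 1*(-1) = -1)
(H - I(d))*L = (-1 - (36 + 2*(I*√2)² + 18*(I*√2)))*(-8497) = (-1 - (36 + 2*(-2) + 18*I*√2))*(-8497) = (-1 - (36 - 4 + 18*I*√2))*(-8497) = (-1 - (32 + 18*I*√2))*(-8497) = (-1 + (-32 - 18*I*√2))*(-8497) = (-33 - 18*I*√2)*(-8497) = 280401 + 152946*I*√2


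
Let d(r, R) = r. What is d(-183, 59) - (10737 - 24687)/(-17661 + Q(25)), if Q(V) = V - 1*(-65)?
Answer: -1076481/5857 ≈ -183.79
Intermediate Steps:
Q(V) = 65 + V (Q(V) = V + 65 = 65 + V)
d(-183, 59) - (10737 - 24687)/(-17661 + Q(25)) = -183 - (10737 - 24687)/(-17661 + (65 + 25)) = -183 - (-13950)/(-17661 + 90) = -183 - (-13950)/(-17571) = -183 - (-13950)*(-1)/17571 = -183 - 1*4650/5857 = -183 - 4650/5857 = -1076481/5857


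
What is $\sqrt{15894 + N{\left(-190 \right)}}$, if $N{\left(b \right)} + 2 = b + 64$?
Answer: $\sqrt{15766} \approx 125.56$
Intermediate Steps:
$N{\left(b \right)} = 62 + b$ ($N{\left(b \right)} = -2 + \left(b + 64\right) = -2 + \left(64 + b\right) = 62 + b$)
$\sqrt{15894 + N{\left(-190 \right)}} = \sqrt{15894 + \left(62 - 190\right)} = \sqrt{15894 - 128} = \sqrt{15766}$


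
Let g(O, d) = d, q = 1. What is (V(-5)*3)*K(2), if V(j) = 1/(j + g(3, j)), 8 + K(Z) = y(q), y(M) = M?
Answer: 21/10 ≈ 2.1000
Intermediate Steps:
K(Z) = -7 (K(Z) = -8 + 1 = -7)
V(j) = 1/(2*j) (V(j) = 1/(j + j) = 1/(2*j))
(V(-5)*3)*K(2) = (((½)/(-5))*3)*(-7) = (((½)*(-⅕))*3)*(-7) = -⅒*3*(-7) = -3/10*(-7) = 21/10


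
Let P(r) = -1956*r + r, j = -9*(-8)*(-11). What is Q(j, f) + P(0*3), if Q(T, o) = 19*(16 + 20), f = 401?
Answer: 684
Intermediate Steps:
j = -792 (j = 72*(-11) = -792)
P(r) = -1955*r
Q(T, o) = 684 (Q(T, o) = 19*36 = 684)
Q(j, f) + P(0*3) = 684 - 0*3 = 684 - 1955*0 = 684 + 0 = 684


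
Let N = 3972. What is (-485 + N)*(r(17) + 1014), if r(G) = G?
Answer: 3595097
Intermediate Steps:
(-485 + N)*(r(17) + 1014) = (-485 + 3972)*(17 + 1014) = 3487*1031 = 3595097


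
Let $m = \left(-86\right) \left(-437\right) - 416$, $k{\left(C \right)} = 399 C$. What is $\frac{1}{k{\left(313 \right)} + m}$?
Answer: $\frac{1}{162053} \approx 6.1708 \cdot 10^{-6}$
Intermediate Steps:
$m = 37166$ ($m = 37582 - 416 = 37166$)
$\frac{1}{k{\left(313 \right)} + m} = \frac{1}{399 \cdot 313 + 37166} = \frac{1}{124887 + 37166} = \frac{1}{162053}$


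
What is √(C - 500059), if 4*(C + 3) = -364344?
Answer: 2*I*√147787 ≈ 768.86*I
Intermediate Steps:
C = -91089 (C = -3 + (¼)*(-364344) = -3 - 91086 = -91089)
√(C - 500059) = √(-91089 - 500059) = √(-591148) = 2*I*√147787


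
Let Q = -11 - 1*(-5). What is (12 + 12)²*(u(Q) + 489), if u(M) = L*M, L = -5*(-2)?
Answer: 247104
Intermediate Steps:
L = 10
Q = -6 (Q = -11 + 5 = -6)
u(M) = 10*M
(12 + 12)²*(u(Q) + 489) = (12 + 12)²*(10*(-6) + 489) = 24²*(-60 + 489) = 576*429 = 247104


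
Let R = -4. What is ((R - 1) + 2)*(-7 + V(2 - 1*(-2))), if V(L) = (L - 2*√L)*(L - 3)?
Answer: 21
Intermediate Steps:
V(L) = (-3 + L)*(L - 2*√L) (V(L) = (L - 2*√L)*(-3 + L) = (-3 + L)*(L - 2*√L))
((R - 1) + 2)*(-7 + V(2 - 1*(-2))) = ((-4 - 1) + 2)*(-7 + ((2 - 1*(-2))² - 3*(2 - 1*(-2)) - 2*(2 - 1*(-2))^(3/2) + 6*√(2 - 1*(-2)))) = (-5 + 2)*(-7 + ((2 + 2)² - 3*(2 + 2) - 2*(2 + 2)^(3/2) + 6*√(2 + 2))) = -3*(-7 + (4² - 3*4 - 2*4^(3/2) + 6*√4)) = -3*(-7 + (16 - 12 - 2*8 + 6*2)) = -3*(-7 + (16 - 12 - 16 + 12)) = -3*(-7 + 0) = -3*(-7) = 21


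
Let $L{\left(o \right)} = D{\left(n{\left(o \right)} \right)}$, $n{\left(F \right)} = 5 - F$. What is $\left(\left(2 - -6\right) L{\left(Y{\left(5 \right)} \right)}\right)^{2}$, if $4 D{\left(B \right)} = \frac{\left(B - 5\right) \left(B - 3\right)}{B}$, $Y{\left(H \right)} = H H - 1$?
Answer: $\frac{1115136}{361} \approx 3089.0$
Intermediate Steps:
$Y{\left(H \right)} = -1 + H^{2}$ ($Y{\left(H \right)} = H^{2} - 1 = -1 + H^{2}$)
$D{\left(B \right)} = \frac{\left(-5 + B\right) \left(-3 + B\right)}{4 B}$ ($D{\left(B \right)} = \frac{\left(B - 5\right) \left(B - 3\right) \frac{1}{B}}{4} = \frac{\left(-5 + B\right) \left(-3 + B\right) \frac{1}{B}}{4} = \frac{\frac{1}{B} \left(-5 + B\right) \left(-3 + B\right)}{4} = \frac{\left(-5 + B\right) \left(-3 + B\right)}{4 B}$)
$L{\left(o \right)} = \frac{15 + \left(-3 - o\right) \left(5 - o\right)}{4 \left(5 - o\right)}$ ($L{\left(o \right)} = \frac{15 + \left(5 - o\right) \left(-8 - \left(-5 + o\right)\right)}{4 \left(5 - o\right)} = \frac{15 + \left(5 - o\right) \left(-3 - o\right)}{4 \left(5 - o\right)} = \frac{15 + \left(-3 - o\right) \left(5 - o\right)}{4 \left(5 - o\right)}$)
$\left(\left(2 - -6\right) L{\left(Y{\left(5 \right)} \right)}\right)^{2} = \left(\left(2 - -6\right) \frac{\left(-1 + 5^{2}\right) \left(2 - \left(-1 + 5^{2}\right)\right)}{4 \left(-5 - \left(1 - 5^{2}\right)\right)}\right)^{2} = \left(\left(2 + 6\right) \frac{\left(-1 + 25\right) \left(2 - \left(-1 + 25\right)\right)}{4 \left(-5 + \left(-1 + 25\right)\right)}\right)^{2} = \left(8 \cdot \frac{1}{4} \cdot 24 \frac{1}{-5 + 24} \left(2 - 24\right)\right)^{2} = \left(8 \cdot \frac{1}{4} \cdot 24 \cdot \frac{1}{19} \left(2 - 24\right)\right)^{2} = \left(8 \cdot \frac{1}{4} \cdot 24 \cdot \frac{1}{19} \left(-22\right)\right)^{2} = \left(8 \left(- \frac{132}{19}\right)\right)^{2} = \left(- \frac{1056}{19}\right)^{2} = \frac{1115136}{361}$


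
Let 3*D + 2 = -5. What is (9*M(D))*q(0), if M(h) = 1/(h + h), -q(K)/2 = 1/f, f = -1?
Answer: -27/7 ≈ -3.8571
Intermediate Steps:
D = -7/3 (D = -⅔ + (⅓)*(-5) = -⅔ - 5/3 = -7/3 ≈ -2.3333)
q(K) = 2 (q(K) = -2/(-1) = -2*(-1) = 2)
M(h) = 1/(2*h)
(9*M(D))*q(0) = (9*(1/(2*(-7/3))))*2 = (9*((½)*(-3/7)))*2 = (9*(-3/14))*2 = -27/14*2 = -27/7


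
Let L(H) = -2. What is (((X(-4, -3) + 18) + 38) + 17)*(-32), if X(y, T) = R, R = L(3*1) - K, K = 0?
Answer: -2272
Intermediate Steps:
R = -2 (R = -2 - 1*0 = -2 + 0 = -2)
X(y, T) = -2
(((X(-4, -3) + 18) + 38) + 17)*(-32) = (((-2 + 18) + 38) + 17)*(-32) = ((16 + 38) + 17)*(-32) = (54 + 17)*(-32) = 71*(-32) = -2272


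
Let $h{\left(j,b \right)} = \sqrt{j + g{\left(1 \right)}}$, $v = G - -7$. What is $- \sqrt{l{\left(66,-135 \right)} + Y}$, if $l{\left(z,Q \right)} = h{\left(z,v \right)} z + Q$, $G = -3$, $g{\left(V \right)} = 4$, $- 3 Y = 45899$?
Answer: $- \frac{i \sqrt{138912 - 594 \sqrt{70}}}{3} \approx - 121.99 i$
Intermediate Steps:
$Y = - \frac{45899}{3}$ ($Y = \left(- \frac{1}{3}\right) 45899 = - \frac{45899}{3} \approx -15300.0$)
$v = 4$ ($v = -3 - -7 = -3 + 7 = 4$)
$h{\left(j,b \right)} = \sqrt{4 + j}$ ($h{\left(j,b \right)} = \sqrt{j + 4} = \sqrt{4 + j}$)
$l{\left(z,Q \right)} = Q + z \sqrt{4 + z}$ ($l{\left(z,Q \right)} = \sqrt{4 + z} z + Q = z \sqrt{4 + z} + Q = Q + z \sqrt{4 + z}$)
$- \sqrt{l{\left(66,-135 \right)} + Y} = - \sqrt{\left(-135 + 66 \sqrt{4 + 66}\right) - \frac{45899}{3}} = - \sqrt{\left(-135 + 66 \sqrt{70}\right) - \frac{45899}{3}} = - \sqrt{- \frac{46304}{3} + 66 \sqrt{70}}$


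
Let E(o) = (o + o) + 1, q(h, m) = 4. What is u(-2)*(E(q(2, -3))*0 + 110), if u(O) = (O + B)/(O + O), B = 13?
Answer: -605/2 ≈ -302.50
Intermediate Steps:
E(o) = 1 + 2*o (E(o) = 2*o + 1 = 1 + 2*o)
u(O) = (13 + O)/(2*O) (u(O) = (O + 13)/(O + O) = (13 + O)/((2*O)) = (13 + O)*(1/(2*O)) = (13 + O)/(2*O))
u(-2)*(E(q(2, -3))*0 + 110) = ((½)*(13 - 2)/(-2))*((1 + 2*4)*0 + 110) = ((½)*(-½)*11)*((1 + 8)*0 + 110) = -11*(9*0 + 110)/4 = -11*(0 + 110)/4 = -11/4*110 = -605/2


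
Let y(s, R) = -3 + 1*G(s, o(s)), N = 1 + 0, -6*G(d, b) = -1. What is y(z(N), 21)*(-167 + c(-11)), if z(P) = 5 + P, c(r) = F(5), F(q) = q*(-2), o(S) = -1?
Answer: 1003/2 ≈ 501.50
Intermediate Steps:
G(d, b) = ⅙ (G(d, b) = -⅙*(-1) = ⅙)
N = 1
F(q) = -2*q
c(r) = -10 (c(r) = -2*5 = -10)
y(s, R) = -17/6 (y(s, R) = -3 + 1*(⅙) = -3 + ⅙ = -17/6)
y(z(N), 21)*(-167 + c(-11)) = -17*(-167 - 10)/6 = -17/6*(-177) = 1003/2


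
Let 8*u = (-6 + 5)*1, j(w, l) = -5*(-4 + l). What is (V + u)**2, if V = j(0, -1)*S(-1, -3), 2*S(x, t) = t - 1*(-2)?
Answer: 10201/64 ≈ 159.39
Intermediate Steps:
S(x, t) = 1 + t/2 (S(x, t) = (t - 1*(-2))/2 = (t + 2)/2 = (2 + t)/2 = 1 + t/2)
j(w, l) = 20 - 5*l
V = -25/2 (V = (20 - 5*(-1))*(1 + (1/2)*(-3)) = (20 + 5)*(1 - 3/2) = 25*(-1/2) = -25/2 ≈ -12.500)
u = -1/8 (u = ((-6 + 5)*1)/8 = (-1*1)/8 = (1/8)*(-1) = -1/8 ≈ -0.12500)
(V + u)**2 = (-25/2 - 1/8)**2 = (-101/8)**2 = 10201/64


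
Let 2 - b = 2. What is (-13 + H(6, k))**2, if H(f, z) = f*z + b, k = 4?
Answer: 121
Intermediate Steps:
b = 0 (b = 2 - 1*2 = 2 - 2 = 0)
H(f, z) = f*z (H(f, z) = f*z + 0 = f*z)
(-13 + H(6, k))**2 = (-13 + 6*4)**2 = (-13 + 24)**2 = 11**2 = 121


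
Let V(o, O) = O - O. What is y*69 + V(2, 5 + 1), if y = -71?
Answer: -4899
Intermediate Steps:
V(o, O) = 0
y*69 + V(2, 5 + 1) = -71*69 + 0 = -4899 + 0 = -4899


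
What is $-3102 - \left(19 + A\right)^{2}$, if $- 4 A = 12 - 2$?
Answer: $- \frac{13497}{4} \approx -3374.3$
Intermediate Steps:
$A = - \frac{5}{2}$ ($A = - \frac{12 - 2}{4} = \left(- \frac{1}{4}\right) 10 = - \frac{5}{2} \approx -2.5$)
$-3102 - \left(19 + A\right)^{2} = -3102 - \left(19 - \frac{5}{2}\right)^{2} = -3102 - \left(\frac{33}{2}\right)^{2} = -3102 - \frac{1089}{4} = - \frac{13497}{4}$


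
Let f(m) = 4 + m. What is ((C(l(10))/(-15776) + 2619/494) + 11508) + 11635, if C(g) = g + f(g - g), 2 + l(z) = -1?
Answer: 90201338521/3896672 ≈ 23148.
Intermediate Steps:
l(z) = -3 (l(z) = -2 - 1 = -3)
C(g) = 4 + g (C(g) = g + (4 + (g - g)) = g + (4 + 0) = g + 4 = 4 + g)
((C(l(10))/(-15776) + 2619/494) + 11508) + 11635 = (((4 - 3)/(-15776) + 2619/494) + 11508) + 11635 = ((1*(-1/15776) + 2619*(1/494)) + 11508) + 11635 = ((-1/15776 + 2619/494) + 11508) + 11635 = (20658425/3896672 + 11508) + 11635 = 44863559801/3896672 + 11635 = 90201338521/3896672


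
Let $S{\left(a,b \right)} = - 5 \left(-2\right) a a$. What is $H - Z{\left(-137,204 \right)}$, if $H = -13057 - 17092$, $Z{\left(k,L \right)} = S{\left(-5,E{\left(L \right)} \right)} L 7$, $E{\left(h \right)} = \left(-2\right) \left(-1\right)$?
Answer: $-387149$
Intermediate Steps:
$E{\left(h \right)} = 2$
$S{\left(a,b \right)} = 10 a^{2}$ ($S{\left(a,b \right)} = - \left(-10\right) a^{2} = 10 a^{2}$)
$Z{\left(k,L \right)} = 1750 L$ ($Z{\left(k,L \right)} = 10 \left(-5\right)^{2} L 7 = 10 \cdot 25 L 7 = 250 L 7 = 1750 L$)
$H = -30149$
$H - Z{\left(-137,204 \right)} = -30149 - 1750 \cdot 204 = -30149 - 357000 = -387149$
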